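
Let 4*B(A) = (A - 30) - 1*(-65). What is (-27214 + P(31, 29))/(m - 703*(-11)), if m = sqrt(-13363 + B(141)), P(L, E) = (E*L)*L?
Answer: 266585/3148032 - 655*I*sqrt(13319)/59812608 ≈ 0.084683 - 0.0012638*I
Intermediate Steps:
P(L, E) = E*L**2
B(A) = 35/4 + A/4 (B(A) = ((A - 30) - 1*(-65))/4 = ((-30 + A) + 65)/4 = (35 + A)/4 = 35/4 + A/4)
m = I*sqrt(13319) (m = sqrt(-13363 + (35/4 + (1/4)*141)) = sqrt(-13363 + (35/4 + 141/4)) = sqrt(-13363 + 44) = sqrt(-13319) = I*sqrt(13319) ≈ 115.41*I)
(-27214 + P(31, 29))/(m - 703*(-11)) = (-27214 + 29*31**2)/(I*sqrt(13319) - 703*(-11)) = (-27214 + 29*961)/(I*sqrt(13319) + 7733) = (-27214 + 27869)/(7733 + I*sqrt(13319)) = 655/(7733 + I*sqrt(13319))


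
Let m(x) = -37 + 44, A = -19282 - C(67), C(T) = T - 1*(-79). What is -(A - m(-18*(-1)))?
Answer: 19435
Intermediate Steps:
C(T) = 79 + T (C(T) = T + 79 = 79 + T)
A = -19428 (A = -19282 - (79 + 67) = -19282 - 1*146 = -19282 - 146 = -19428)
m(x) = 7
-(A - m(-18*(-1))) = -(-19428 - 1*7) = -(-19428 - 7) = -1*(-19435) = 19435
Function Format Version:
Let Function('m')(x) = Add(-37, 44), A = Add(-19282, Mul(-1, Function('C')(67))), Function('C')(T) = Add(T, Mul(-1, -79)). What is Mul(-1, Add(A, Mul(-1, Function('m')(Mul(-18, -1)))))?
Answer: 19435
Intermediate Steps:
Function('C')(T) = Add(79, T) (Function('C')(T) = Add(T, 79) = Add(79, T))
A = -19428 (A = Add(-19282, Mul(-1, Add(79, 67))) = Add(-19282, Mul(-1, 146)) = Add(-19282, -146) = -19428)
Function('m')(x) = 7
Mul(-1, Add(A, Mul(-1, Function('m')(Mul(-18, -1))))) = Mul(-1, Add(-19428, Mul(-1, 7))) = Mul(-1, Add(-19428, -7)) = Mul(-1, -19435) = 19435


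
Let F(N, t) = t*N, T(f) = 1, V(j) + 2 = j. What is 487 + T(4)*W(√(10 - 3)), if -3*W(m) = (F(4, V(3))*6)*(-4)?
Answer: 519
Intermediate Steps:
V(j) = -2 + j
F(N, t) = N*t
W(m) = 32 (W(m) = -(4*(-2 + 3))*6*(-4)/3 = -(4*1)*6*(-4)/3 = -4*6*(-4)/3 = -8*(-4) = -⅓*(-96) = 32)
487 + T(4)*W(√(10 - 3)) = 487 + 1*32 = 487 + 32 = 519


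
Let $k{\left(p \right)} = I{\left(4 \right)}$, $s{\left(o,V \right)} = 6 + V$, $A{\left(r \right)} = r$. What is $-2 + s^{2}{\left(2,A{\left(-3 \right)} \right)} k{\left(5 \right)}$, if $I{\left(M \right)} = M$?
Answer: $34$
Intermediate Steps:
$k{\left(p \right)} = 4$
$-2 + s^{2}{\left(2,A{\left(-3 \right)} \right)} k{\left(5 \right)} = -2 + \left(6 - 3\right)^{2} \cdot 4 = -2 + 3^{2} \cdot 4 = -2 + 9 \cdot 4 = -2 + 36 = 34$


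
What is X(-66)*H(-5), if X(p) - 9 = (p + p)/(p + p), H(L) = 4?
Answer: 40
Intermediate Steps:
X(p) = 10 (X(p) = 9 + (p + p)/(p + p) = 9 + (2*p)/((2*p)) = 9 + (2*p)*(1/(2*p)) = 9 + 1 = 10)
X(-66)*H(-5) = 10*4 = 40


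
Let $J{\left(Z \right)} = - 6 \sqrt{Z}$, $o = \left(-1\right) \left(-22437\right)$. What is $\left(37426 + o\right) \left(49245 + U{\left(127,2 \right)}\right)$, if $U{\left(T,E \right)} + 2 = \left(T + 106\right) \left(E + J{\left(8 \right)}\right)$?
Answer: $2975729867 - 167376948 \sqrt{2} \approx 2.739 \cdot 10^{9}$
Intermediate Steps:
$o = 22437$
$U{\left(T,E \right)} = -2 + \left(106 + T\right) \left(E - 12 \sqrt{2}\right)$ ($U{\left(T,E \right)} = -2 + \left(T + 106\right) \left(E - 6 \sqrt{8}\right) = -2 + \left(106 + T\right) \left(E - 6 \cdot 2 \sqrt{2}\right) = -2 + \left(106 + T\right) \left(E - 12 \sqrt{2}\right)$)
$\left(37426 + o\right) \left(49245 + U{\left(127,2 \right)}\right) = \left(37426 + 22437\right) \left(49245 - \left(-464 + 2796 \sqrt{2}\right)\right) = 59863 \left(49245 - \left(-464 + 2796 \sqrt{2}\right)\right) = 59863 \left(49245 + \left(464 - 2796 \sqrt{2}\right)\right) = 59863 \left(49709 - 2796 \sqrt{2}\right) = 2975729867 - 167376948 \sqrt{2}$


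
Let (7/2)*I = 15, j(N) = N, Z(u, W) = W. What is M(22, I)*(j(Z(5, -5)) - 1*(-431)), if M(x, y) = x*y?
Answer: 281160/7 ≈ 40166.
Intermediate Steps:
I = 30/7 (I = (2/7)*15 = 30/7 ≈ 4.2857)
M(22, I)*(j(Z(5, -5)) - 1*(-431)) = (22*(30/7))*(-5 - 1*(-431)) = 660*(-5 + 431)/7 = (660/7)*426 = 281160/7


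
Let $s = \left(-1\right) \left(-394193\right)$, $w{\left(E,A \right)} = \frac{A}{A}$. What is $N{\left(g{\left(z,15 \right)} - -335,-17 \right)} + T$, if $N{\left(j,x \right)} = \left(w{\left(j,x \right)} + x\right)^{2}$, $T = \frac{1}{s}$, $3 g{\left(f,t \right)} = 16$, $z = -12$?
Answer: $\frac{100913409}{394193} \approx 256.0$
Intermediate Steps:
$g{\left(f,t \right)} = \frac{16}{3}$ ($g{\left(f,t \right)} = \frac{1}{3} \cdot 16 = \frac{16}{3}$)
$w{\left(E,A \right)} = 1$
$s = 394193$
$T = \frac{1}{394193} \approx 2.5368 \cdot 10^{-6}$
$N{\left(j,x \right)} = \left(1 + x\right)^{2}$
$N{\left(g{\left(z,15 \right)} - -335,-17 \right)} + T = \left(1 - 17\right)^{2} + \frac{1}{394193} = \left(-16\right)^{2} + \frac{1}{394193} = 256 + \frac{1}{394193} = \frac{100913409}{394193}$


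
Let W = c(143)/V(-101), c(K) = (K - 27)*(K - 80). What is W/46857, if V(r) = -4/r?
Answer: 61509/15619 ≈ 3.9381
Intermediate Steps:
c(K) = (-80 + K)*(-27 + K) (c(K) = (-27 + K)*(-80 + K) = (-80 + K)*(-27 + K))
W = 184527 (W = (2160 + 143**2 - 107*143)/((-4/(-101))) = (2160 + 20449 - 15301)/((-4*(-1/101))) = 7308/(4/101) = 7308*(101/4) = 184527)
W/46857 = 184527/46857 = 184527*(1/46857) = 61509/15619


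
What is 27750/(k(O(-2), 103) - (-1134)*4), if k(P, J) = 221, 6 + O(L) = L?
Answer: 27750/4757 ≈ 5.8335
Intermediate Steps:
O(L) = -6 + L
27750/(k(O(-2), 103) - (-1134)*4) = 27750/(221 - (-1134)*4) = 27750/(221 - 1*(-4536)) = 27750/(221 + 4536) = 27750/4757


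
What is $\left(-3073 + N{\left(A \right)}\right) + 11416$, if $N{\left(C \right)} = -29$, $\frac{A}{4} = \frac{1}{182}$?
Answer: $8314$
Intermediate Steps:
$A = \frac{2}{91}$ ($A = \frac{4}{182} = 4 \cdot \frac{1}{182} = \frac{2}{91} \approx 0.021978$)
$\left(-3073 + N{\left(A \right)}\right) + 11416 = \left(-3073 - 29\right) + 11416 = -3102 + 11416 = 8314$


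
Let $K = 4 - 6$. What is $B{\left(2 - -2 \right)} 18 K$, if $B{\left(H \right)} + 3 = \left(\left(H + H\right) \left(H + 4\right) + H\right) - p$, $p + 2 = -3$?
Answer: $-2520$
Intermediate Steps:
$p = -5$ ($p = -2 - 3 = -5$)
$K = -2$
$B{\left(H \right)} = 2 + H + 2 H \left(4 + H\right)$ ($B{\left(H \right)} = -3 - \left(-5 - H - \left(H + H\right) \left(H + 4\right)\right) = -3 + \left(\left(2 H \left(4 + H\right) + H\right) + 5\right) = -3 + \left(\left(H + 2 H \left(4 + H\right)\right) + 5\right) = -3 + \left(5 + H + 2 H \left(4 + H\right)\right) = 2 + H + 2 H \left(4 + H\right)$)
$B{\left(2 - -2 \right)} 18 K = \left(2 + 2 \left(2 - -2\right)^{2} + 9 \left(2 - -2\right)\right) 18 \left(-2\right) = \left(2 + 2 \left(2 + 2\right)^{2} + 9 \left(2 + 2\right)\right) 18 \left(-2\right) = \left(2 + 2 \cdot 4^{2} + 9 \cdot 4\right) 18 \left(-2\right) = \left(2 + 2 \cdot 16 + 36\right) 18 \left(-2\right) = \left(2 + 32 + 36\right) 18 \left(-2\right) = 70 \cdot 18 \left(-2\right) = 1260 \left(-2\right) = -2520$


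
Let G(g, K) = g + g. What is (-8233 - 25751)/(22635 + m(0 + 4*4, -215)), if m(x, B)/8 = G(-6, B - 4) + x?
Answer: -33984/22667 ≈ -1.4993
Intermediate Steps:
G(g, K) = 2*g
m(x, B) = -96 + 8*x (m(x, B) = 8*(2*(-6) + x) = 8*(-12 + x) = -96 + 8*x)
(-8233 - 25751)/(22635 + m(0 + 4*4, -215)) = (-8233 - 25751)/(22635 + (-96 + 8*(0 + 4*4))) = -33984/(22635 + (-96 + 8*(0 + 16))) = -33984/(22635 + (-96 + 8*16)) = -33984/(22635 + (-96 + 128)) = -33984/(22635 + 32) = -33984/22667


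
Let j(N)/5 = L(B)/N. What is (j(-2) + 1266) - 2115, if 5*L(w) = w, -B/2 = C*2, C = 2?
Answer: -845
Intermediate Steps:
B = -8 (B = -4*2 = -2*4 = -8)
L(w) = w/5
j(N) = -8/N (j(N) = 5*(((⅕)*(-8))/N) = 5*(-8/(5*N)) = -8/N)
(j(-2) + 1266) - 2115 = (-8/(-2) + 1266) - 2115 = (-8*(-½) + 1266) - 2115 = (4 + 1266) - 2115 = 1270 - 2115 = -845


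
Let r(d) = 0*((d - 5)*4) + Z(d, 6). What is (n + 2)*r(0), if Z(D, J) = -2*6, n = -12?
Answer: 120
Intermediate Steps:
Z(D, J) = -12
r(d) = -12 (r(d) = 0*((d - 5)*4) - 12 = 0*((-5 + d)*4) - 12 = 0*(-20 + 4*d) - 12 = 0 - 12 = -12)
(n + 2)*r(0) = (-12 + 2)*(-12) = -10*(-12) = 120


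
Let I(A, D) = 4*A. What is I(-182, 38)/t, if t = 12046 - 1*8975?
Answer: -728/3071 ≈ -0.23706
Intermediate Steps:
t = 3071 (t = 12046 - 8975 = 3071)
I(-182, 38)/t = (4*(-182))/3071 = -728*1/3071 = -728/3071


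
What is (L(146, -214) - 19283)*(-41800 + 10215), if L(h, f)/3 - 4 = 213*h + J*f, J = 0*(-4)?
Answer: -2338016455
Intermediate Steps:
J = 0
L(h, f) = 12 + 639*h (L(h, f) = 12 + 3*(213*h + 0*f) = 12 + 3*(213*h + 0) = 12 + 3*(213*h) = 12 + 639*h)
(L(146, -214) - 19283)*(-41800 + 10215) = ((12 + 639*146) - 19283)*(-41800 + 10215) = ((12 + 93294) - 19283)*(-31585) = (93306 - 19283)*(-31585) = 74023*(-31585) = -2338016455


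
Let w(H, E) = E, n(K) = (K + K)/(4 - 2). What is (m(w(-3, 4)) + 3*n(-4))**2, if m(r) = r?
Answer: 64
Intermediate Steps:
n(K) = K (n(K) = (2*K)/2 = (2*K)*(1/2) = K)
(m(w(-3, 4)) + 3*n(-4))**2 = (4 + 3*(-4))**2 = (4 - 12)**2 = (-8)**2 = 64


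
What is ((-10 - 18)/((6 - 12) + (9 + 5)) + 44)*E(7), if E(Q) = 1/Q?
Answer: 81/14 ≈ 5.7857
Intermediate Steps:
((-10 - 18)/((6 - 12) + (9 + 5)) + 44)*E(7) = ((-10 - 18)/((6 - 12) + (9 + 5)) + 44)/7 = (-28/(-6 + 14) + 44)*(⅐) = (-28/8 + 44)*(⅐) = (-28*⅛ + 44)*(⅐) = (-7/2 + 44)*(⅐) = (81/2)*(⅐) = 81/14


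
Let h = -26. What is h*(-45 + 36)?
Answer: 234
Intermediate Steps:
h*(-45 + 36) = -26*(-45 + 36) = -26*(-9) = 234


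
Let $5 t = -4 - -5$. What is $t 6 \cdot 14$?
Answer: $\frac{84}{5} \approx 16.8$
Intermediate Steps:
$t = \frac{1}{5}$ ($t = \frac{-4 - -5}{5} = \frac{-4 + 5}{5} = \frac{1}{5} \cdot 1 = \frac{1}{5} \approx 0.2$)
$t 6 \cdot 14 = \frac{1}{5} \cdot 6 \cdot 14 = \frac{6}{5} \cdot 14 = \frac{84}{5}$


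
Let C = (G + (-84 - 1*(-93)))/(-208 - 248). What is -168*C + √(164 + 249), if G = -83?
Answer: -518/19 + √413 ≈ -6.9408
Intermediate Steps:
C = 37/228 (C = (-83 + (-84 - 1*(-93)))/(-208 - 248) = (-83 + (-84 + 93))/(-456) = (-83 + 9)*(-1/456) = -74*(-1/456) = 37/228 ≈ 0.16228)
-168*C + √(164 + 249) = -168*37/228 + √(164 + 249) = -518/19 + √413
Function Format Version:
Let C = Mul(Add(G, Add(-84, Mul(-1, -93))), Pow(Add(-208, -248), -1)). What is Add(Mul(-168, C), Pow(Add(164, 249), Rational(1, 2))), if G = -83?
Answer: Add(Rational(-518, 19), Pow(413, Rational(1, 2))) ≈ -6.9408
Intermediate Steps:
C = Rational(37, 228) (C = Mul(Add(-83, Add(-84, Mul(-1, -93))), Pow(Add(-208, -248), -1)) = Mul(Add(-83, Add(-84, 93)), Pow(-456, -1)) = Mul(Add(-83, 9), Rational(-1, 456)) = Mul(-74, Rational(-1, 456)) = Rational(37, 228) ≈ 0.16228)
Add(Mul(-168, C), Pow(Add(164, 249), Rational(1, 2))) = Add(Mul(-168, Rational(37, 228)), Pow(Add(164, 249), Rational(1, 2))) = Add(Rational(-518, 19), Pow(413, Rational(1, 2)))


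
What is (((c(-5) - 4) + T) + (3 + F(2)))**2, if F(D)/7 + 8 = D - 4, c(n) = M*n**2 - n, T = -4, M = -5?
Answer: 38025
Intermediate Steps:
c(n) = -n - 5*n**2 (c(n) = -5*n**2 - n = -n - 5*n**2)
F(D) = -84 + 7*D (F(D) = -56 + 7*(D - 4) = -56 + 7*(-4 + D) = -56 + (-28 + 7*D) = -84 + 7*D)
(((c(-5) - 4) + T) + (3 + F(2)))**2 = (((-1*(-5)*(1 + 5*(-5)) - 4) - 4) + (3 + (-84 + 7*2)))**2 = (((-1*(-5)*(1 - 25) - 4) - 4) + (3 + (-84 + 14)))**2 = (((-1*(-5)*(-24) - 4) - 4) + (3 - 70))**2 = (((-120 - 4) - 4) - 67)**2 = ((-124 - 4) - 67)**2 = (-128 - 67)**2 = (-195)**2 = 38025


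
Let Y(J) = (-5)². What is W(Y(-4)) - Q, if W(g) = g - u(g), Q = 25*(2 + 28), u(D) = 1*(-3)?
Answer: -722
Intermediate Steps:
Y(J) = 25
u(D) = -3
Q = 750 (Q = 25*30 = 750)
W(g) = 3 + g (W(g) = g - 1*(-3) = g + 3 = 3 + g)
W(Y(-4)) - Q = (3 + 25) - 1*750 = 28 - 750 = -722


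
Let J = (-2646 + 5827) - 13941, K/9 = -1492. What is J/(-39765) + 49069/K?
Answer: -120449567/35597628 ≈ -3.3836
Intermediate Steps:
K = -13428 (K = 9*(-1492) = -13428)
J = -10760 (J = 3181 - 13941 = -10760)
J/(-39765) + 49069/K = -10760/(-39765) + 49069/(-13428) = -10760*(-1/39765) + 49069*(-1/13428) = 2152/7953 - 49069/13428 = -120449567/35597628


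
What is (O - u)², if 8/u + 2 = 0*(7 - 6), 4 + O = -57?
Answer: 3249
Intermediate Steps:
O = -61 (O = -4 - 57 = -61)
u = -4 (u = 8/(-2 + 0*(7 - 6)) = 8/(-2 + 0*1) = 8/(-2 + 0) = 8/(-2) = 8*(-½) = -4)
(O - u)² = (-61 - 1*(-4))² = (-61 + 4)² = (-57)² = 3249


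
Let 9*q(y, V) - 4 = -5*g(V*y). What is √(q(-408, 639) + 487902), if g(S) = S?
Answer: 7*√116218/3 ≈ 795.45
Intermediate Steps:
q(y, V) = 4/9 - 5*V*y/9 (q(y, V) = 4/9 + (-5*V*y)/9 = 4/9 - 5*V*y/9)
√(q(-408, 639) + 487902) = √((4/9 - 5/9*639*(-408)) + 487902) = √((4/9 + 144840) + 487902) = √(1303564/9 + 487902) = √(5694682/9) = 7*√116218/3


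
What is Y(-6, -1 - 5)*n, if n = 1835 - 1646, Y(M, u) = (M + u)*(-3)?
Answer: 6804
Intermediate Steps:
Y(M, u) = -3*M - 3*u
n = 189
Y(-6, -1 - 5)*n = (-3*(-6) - 3*(-1 - 5))*189 = (18 - 3*(-6))*189 = (18 + 18)*189 = 36*189 = 6804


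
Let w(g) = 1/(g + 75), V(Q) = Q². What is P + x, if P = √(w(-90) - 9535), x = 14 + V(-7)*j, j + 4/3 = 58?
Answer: 8372/3 + I*√2145390/15 ≈ 2790.7 + 97.648*I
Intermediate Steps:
j = 170/3 (j = -4/3 + 58 = 170/3 ≈ 56.667)
x = 8372/3 (x = 14 + (-7)²*(170/3) = 14 + 49*(170/3) = 14 + 8330/3 = 8372/3 ≈ 2790.7)
w(g) = 1/(75 + g)
P = I*√2145390/15 (P = √(1/(75 - 90) - 9535) = √(1/(-15) - 9535) = √(-1/15 - 9535) = √(-143026/15) = I*√2145390/15 ≈ 97.648*I)
P + x = I*√2145390/15 + 8372/3 = 8372/3 + I*√2145390/15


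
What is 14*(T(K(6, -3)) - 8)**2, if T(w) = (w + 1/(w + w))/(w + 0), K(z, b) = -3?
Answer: 109375/162 ≈ 675.15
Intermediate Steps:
T(w) = (w + 1/(2*w))/w
14*(T(K(6, -3)) - 8)**2 = 14*((1 + (1/2)/(-3)**2) - 8)**2 = 14*((1 + (1/2)*(1/9)) - 8)**2 = 14*((1 + 1/18) - 8)**2 = 14*(19/18 - 8)**2 = 14*(-125/18)**2 = 14*(15625/324) = 109375/162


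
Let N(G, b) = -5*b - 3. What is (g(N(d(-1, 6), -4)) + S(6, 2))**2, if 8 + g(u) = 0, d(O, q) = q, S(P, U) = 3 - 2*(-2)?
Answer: 1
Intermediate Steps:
S(P, U) = 7 (S(P, U) = 3 + 4 = 7)
N(G, b) = -3 - 5*b
g(u) = -8 (g(u) = -8 + 0 = -8)
(g(N(d(-1, 6), -4)) + S(6, 2))**2 = (-8 + 7)**2 = (-1)**2 = 1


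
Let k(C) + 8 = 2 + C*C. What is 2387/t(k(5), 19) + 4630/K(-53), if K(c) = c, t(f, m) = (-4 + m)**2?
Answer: -915239/11925 ≈ -76.750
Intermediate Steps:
k(C) = -6 + C**2 (k(C) = -8 + (2 + C*C) = -8 + (2 + C**2) = -6 + C**2)
2387/t(k(5), 19) + 4630/K(-53) = 2387/((-4 + 19)**2) + 4630/(-53) = 2387/(15**2) + 4630*(-1/53) = 2387/225 - 4630/53 = -915239/11925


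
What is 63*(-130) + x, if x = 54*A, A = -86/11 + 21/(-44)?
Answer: -190035/22 ≈ -8638.0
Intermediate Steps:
A = -365/44 (A = -86*1/11 + 21*(-1/44) = -86/11 - 21/44 = -365/44 ≈ -8.2955)
x = -9855/22 (x = 54*(-365/44) = -9855/22 ≈ -447.95)
63*(-130) + x = 63*(-130) - 9855/22 = -8190 - 9855/22 = -190035/22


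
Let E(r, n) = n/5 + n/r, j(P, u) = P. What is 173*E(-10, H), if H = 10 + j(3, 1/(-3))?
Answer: 2249/10 ≈ 224.90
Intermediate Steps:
H = 13 (H = 10 + 3 = 13)
E(r, n) = n/5 + n/r (E(r, n) = n*(⅕) + n/r = n/5 + n/r)
173*E(-10, H) = 173*((⅕)*13 + 13/(-10)) = 173*(13/5 + 13*(-⅒)) = 173*(13/5 - 13/10) = 173*(13/10) = 2249/10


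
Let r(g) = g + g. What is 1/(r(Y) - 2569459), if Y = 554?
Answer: -1/2568351 ≈ -3.8935e-7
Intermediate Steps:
r(g) = 2*g
1/(r(Y) - 2569459) = 1/(2*554 - 2569459) = 1/(1108 - 2569459) = 1/(-2568351) = -1/2568351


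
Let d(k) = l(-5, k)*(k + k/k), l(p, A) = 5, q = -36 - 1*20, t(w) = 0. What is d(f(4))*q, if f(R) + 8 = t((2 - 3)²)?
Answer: 1960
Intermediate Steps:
f(R) = -8 (f(R) = -8 + 0 = -8)
q = -56 (q = -36 - 20 = -56)
d(k) = 5 + 5*k (d(k) = 5*(k + k/k) = 5*(k + 1) = 5*(1 + k) = 5 + 5*k)
d(f(4))*q = (5 + 5*(-8))*(-56) = (5 - 40)*(-56) = -35*(-56) = 1960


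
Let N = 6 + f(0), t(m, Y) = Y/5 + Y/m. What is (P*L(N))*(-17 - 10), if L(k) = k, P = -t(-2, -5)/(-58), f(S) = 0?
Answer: -243/58 ≈ -4.1897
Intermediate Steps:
t(m, Y) = Y/5 + Y/m (t(m, Y) = Y*(⅕) + Y/m = Y/5 + Y/m)
P = 3/116 (P = -((⅕)*(-5) - 5/(-2))/(-58) = -(-1 - 5*(-½))*(-1)/58 = -(-1 + 5/2)*(-1)/58 = -3*(-1)/(2*58) = -1*(-3/116) = 3/116 ≈ 0.025862)
N = 6 (N = 6 + 0 = 6)
(P*L(N))*(-17 - 10) = ((3/116)*6)*(-17 - 10) = (9/58)*(-27) = -243/58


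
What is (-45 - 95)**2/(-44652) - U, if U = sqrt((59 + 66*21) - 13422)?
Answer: -4900/11163 - I*sqrt(11977) ≈ -0.43895 - 109.44*I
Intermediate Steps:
U = I*sqrt(11977) (U = sqrt((59 + 1386) - 13422) = sqrt(1445 - 13422) = sqrt(-11977) = I*sqrt(11977) ≈ 109.44*I)
(-45 - 95)**2/(-44652) - U = (-45 - 95)**2/(-44652) - I*sqrt(11977) = (-140)**2*(-1/44652) - I*sqrt(11977) = 19600*(-1/44652) - I*sqrt(11977) = -4900/11163 - I*sqrt(11977)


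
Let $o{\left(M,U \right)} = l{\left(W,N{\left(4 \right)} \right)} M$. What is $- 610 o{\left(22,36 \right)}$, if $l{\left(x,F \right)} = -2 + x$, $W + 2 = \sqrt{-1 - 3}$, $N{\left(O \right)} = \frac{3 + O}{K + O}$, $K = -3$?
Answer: $53680 - 26840 i \approx 53680.0 - 26840.0 i$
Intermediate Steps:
$N{\left(O \right)} = \frac{3 + O}{-3 + O}$
$W = -2 + 2 i$ ($W = -2 + \sqrt{-1 - 3} = -2 + \sqrt{-4} = -2 + 2 i \approx -2.0 + 2.0 i$)
$o{\left(M,U \right)} = M \left(-4 + 2 i\right)$ ($o{\left(M,U \right)} = \left(-2 - \left(2 - 2 i\right)\right) M = \left(-4 + 2 i\right) M = M \left(-4 + 2 i\right)$)
$- 610 o{\left(22,36 \right)} = - 610 \cdot 2 \cdot 22 \left(-2 + i\right) = - 610 \left(-88 + 44 i\right) = 53680 - 26840 i$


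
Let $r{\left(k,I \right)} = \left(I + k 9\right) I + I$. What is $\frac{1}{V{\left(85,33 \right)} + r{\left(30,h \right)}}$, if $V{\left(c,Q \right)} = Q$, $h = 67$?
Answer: $\frac{1}{22679} \approx 4.4094 \cdot 10^{-5}$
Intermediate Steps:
$r{\left(k,I \right)} = I + I \left(I + 9 k\right)$ ($r{\left(k,I \right)} = \left(I + 9 k\right) I + I = I \left(I + 9 k\right) + I = I + I \left(I + 9 k\right)$)
$\frac{1}{V{\left(85,33 \right)} + r{\left(30,h \right)}} = \frac{1}{33 + 67 \left(1 + 67 + 9 \cdot 30\right)} = \frac{1}{33 + 67 \left(1 + 67 + 270\right)} = \frac{1}{33 + 67 \cdot 338} = \frac{1}{33 + 22646} = \frac{1}{22679}$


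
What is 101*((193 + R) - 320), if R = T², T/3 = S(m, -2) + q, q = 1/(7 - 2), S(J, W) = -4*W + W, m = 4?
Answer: 552874/25 ≈ 22115.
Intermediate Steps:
S(J, W) = -3*W
q = ⅕ (q = 1/5 = ⅕ ≈ 0.20000)
T = 93/5 (T = 3*(-3*(-2) + ⅕) = 3*(6 + ⅕) = 3*(31/5) = 93/5 ≈ 18.600)
R = 8649/25 (R = (93/5)² = 8649/25 ≈ 345.96)
101*((193 + R) - 320) = 101*((193 + 8649/25) - 320) = 101*(13474/25 - 320) = 101*(5474/25) = 552874/25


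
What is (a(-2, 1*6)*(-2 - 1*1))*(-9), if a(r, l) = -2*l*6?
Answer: -1944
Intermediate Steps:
a(r, l) = -12*l
(a(-2, 1*6)*(-2 - 1*1))*(-9) = ((-12*6)*(-2 - 1*1))*(-9) = ((-12*6)*(-2 - 1))*(-9) = -72*(-3)*(-9) = 216*(-9) = -1944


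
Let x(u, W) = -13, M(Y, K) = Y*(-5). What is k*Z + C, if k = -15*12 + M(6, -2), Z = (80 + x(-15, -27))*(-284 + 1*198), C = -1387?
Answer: 1208633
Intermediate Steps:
M(Y, K) = -5*Y
Z = -5762 (Z = (80 - 13)*(-284 + 1*198) = 67*(-284 + 198) = 67*(-86) = -5762)
k = -210 (k = -15*12 - 5*6 = -180 - 30 = -210)
k*Z + C = -210*(-5762) - 1387 = 1210020 - 1387 = 1208633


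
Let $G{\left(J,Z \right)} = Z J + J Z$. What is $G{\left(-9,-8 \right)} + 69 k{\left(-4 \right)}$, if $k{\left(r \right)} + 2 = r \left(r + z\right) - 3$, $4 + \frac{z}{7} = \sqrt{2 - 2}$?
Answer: $8631$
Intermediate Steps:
$z = -28$ ($z = -28 + 7 \sqrt{2 - 2} = -28 + 7 \sqrt{0} = -28 + 7 \cdot 0 = -28 + 0 = -28$)
$G{\left(J,Z \right)} = 2 J Z$ ($G{\left(J,Z \right)} = J Z + J Z = 2 J Z$)
$k{\left(r \right)} = -5 + r \left(-28 + r\right)$ ($k{\left(r \right)} = -2 + \left(r \left(r - 28\right) - 3\right) = -2 + \left(r \left(-28 + r\right) - 3\right) = -2 + \left(-3 + r \left(-28 + r\right)\right) = -5 + r \left(-28 + r\right)$)
$G{\left(-9,-8 \right)} + 69 k{\left(-4 \right)} = 2 \left(-9\right) \left(-8\right) + 69 \left(-5 + \left(-4\right)^{2} - -112\right) = 144 + 69 \left(-5 + 16 + 112\right) = 144 + 69 \cdot 123 = 144 + 8487 = 8631$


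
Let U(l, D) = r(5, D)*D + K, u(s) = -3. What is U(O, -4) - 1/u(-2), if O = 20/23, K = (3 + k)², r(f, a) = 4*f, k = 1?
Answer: -191/3 ≈ -63.667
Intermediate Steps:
K = 16 (K = (3 + 1)² = 4² = 16)
O = 20/23 (O = 20*(1/23) = 20/23 ≈ 0.86957)
U(l, D) = 16 + 20*D (U(l, D) = (4*5)*D + 16 = 20*D + 16 = 16 + 20*D)
U(O, -4) - 1/u(-2) = (16 + 20*(-4)) - 1/(-3) = (16 - 80) - 1*(-⅓) = -64 + ⅓ = -191/3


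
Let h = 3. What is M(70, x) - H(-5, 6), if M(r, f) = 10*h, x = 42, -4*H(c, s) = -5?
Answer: 115/4 ≈ 28.750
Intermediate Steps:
H(c, s) = 5/4 (H(c, s) = -1/4*(-5) = 5/4)
M(r, f) = 30 (M(r, f) = 10*3 = 30)
M(70, x) - H(-5, 6) = 30 - 1*5/4 = 30 - 5/4 = 115/4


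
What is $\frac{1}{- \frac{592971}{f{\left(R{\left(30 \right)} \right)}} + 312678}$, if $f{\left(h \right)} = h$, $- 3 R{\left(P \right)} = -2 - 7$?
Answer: $\frac{1}{115021} \approx 8.6941 \cdot 10^{-6}$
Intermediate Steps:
$R{\left(P \right)} = 3$ ($R{\left(P \right)} = - \frac{-2 - 7}{3} = \left(- \frac{1}{3}\right) \left(-9\right) = 3$)
$\frac{1}{- \frac{592971}{f{\left(R{\left(30 \right)} \right)}} + 312678} = \frac{1}{- \frac{592971}{3} + 312678} = \frac{1}{\left(-592971\right) \frac{1}{3} + 312678} = \frac{1}{-197657 + 312678} = \frac{1}{115021}$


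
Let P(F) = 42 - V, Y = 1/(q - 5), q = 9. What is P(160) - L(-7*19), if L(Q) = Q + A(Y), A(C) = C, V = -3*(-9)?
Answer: 591/4 ≈ 147.75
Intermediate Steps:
V = 27
Y = 1/4 (Y = 1/(9 - 5) = 1/4 ≈ 0.25000)
P(F) = 15 (P(F) = 42 - 1*27 = 42 - 27 = 15)
L(Q) = 1/4 + Q (L(Q) = Q + 1/4 = 1/4 + Q)
P(160) - L(-7*19) = 15 - (1/4 - 7*19) = 15 - (1/4 - 133) = 15 - 1*(-531/4) = 15 + 531/4 = 591/4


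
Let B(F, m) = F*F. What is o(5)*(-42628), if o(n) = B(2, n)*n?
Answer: -852560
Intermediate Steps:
B(F, m) = F²
o(n) = 4*n (o(n) = 2²*n = 4*n)
o(5)*(-42628) = (4*5)*(-42628) = 20*(-42628) = -852560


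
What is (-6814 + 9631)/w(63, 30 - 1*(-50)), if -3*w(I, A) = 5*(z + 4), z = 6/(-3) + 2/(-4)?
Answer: -5634/5 ≈ -1126.8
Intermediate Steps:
z = -5/2 (z = 6*(-⅓) + 2*(-¼) = -2 - ½ = -5/2 ≈ -2.5000)
w(I, A) = -5/2 (w(I, A) = -5*(-5/2 + 4)/3 = -5*3/(3*2) = -⅓*15/2 = -5/2)
(-6814 + 9631)/w(63, 30 - 1*(-50)) = (-6814 + 9631)/(-5/2) = 2817*(-⅖) = -5634/5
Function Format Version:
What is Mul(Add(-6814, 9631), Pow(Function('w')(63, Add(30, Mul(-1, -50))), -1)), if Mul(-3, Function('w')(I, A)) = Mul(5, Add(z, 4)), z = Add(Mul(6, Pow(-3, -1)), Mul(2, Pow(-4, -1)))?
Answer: Rational(-5634, 5) ≈ -1126.8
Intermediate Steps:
z = Rational(-5, 2) (z = Add(Mul(6, Rational(-1, 3)), Mul(2, Rational(-1, 4))) = Add(-2, Rational(-1, 2)) = Rational(-5, 2) ≈ -2.5000)
Function('w')(I, A) = Rational(-5, 2) (Function('w')(I, A) = Mul(Rational(-1, 3), Mul(5, Add(Rational(-5, 2), 4))) = Mul(Rational(-1, 3), Mul(5, Rational(3, 2))) = Mul(Rational(-1, 3), Rational(15, 2)) = Rational(-5, 2))
Mul(Add(-6814, 9631), Pow(Function('w')(63, Add(30, Mul(-1, -50))), -1)) = Mul(Add(-6814, 9631), Pow(Rational(-5, 2), -1)) = Mul(2817, Rational(-2, 5)) = Rational(-5634, 5)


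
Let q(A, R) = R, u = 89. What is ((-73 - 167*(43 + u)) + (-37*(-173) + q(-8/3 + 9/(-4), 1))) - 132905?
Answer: -148620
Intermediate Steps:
((-73 - 167*(43 + u)) + (-37*(-173) + q(-8/3 + 9/(-4), 1))) - 132905 = ((-73 - 167*(43 + 89)) + (-37*(-173) + 1)) - 132905 = ((-73 - 167*132) + (6401 + 1)) - 132905 = ((-73 - 22044) + 6402) - 132905 = (-22117 + 6402) - 132905 = -15715 - 132905 = -148620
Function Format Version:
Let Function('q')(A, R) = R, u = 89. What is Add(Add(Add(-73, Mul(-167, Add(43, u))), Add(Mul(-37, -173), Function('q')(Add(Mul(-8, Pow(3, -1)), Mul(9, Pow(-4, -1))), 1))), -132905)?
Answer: -148620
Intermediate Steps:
Add(Add(Add(-73, Mul(-167, Add(43, u))), Add(Mul(-37, -173), Function('q')(Add(Mul(-8, Pow(3, -1)), Mul(9, Pow(-4, -1))), 1))), -132905) = Add(Add(Add(-73, Mul(-167, Add(43, 89))), Add(Mul(-37, -173), 1)), -132905) = Add(Add(Add(-73, Mul(-167, 132)), Add(6401, 1)), -132905) = Add(Add(Add(-73, -22044), 6402), -132905) = Add(Add(-22117, 6402), -132905) = Add(-15715, -132905) = -148620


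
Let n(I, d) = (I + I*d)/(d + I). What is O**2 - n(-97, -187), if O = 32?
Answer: 154429/142 ≈ 1087.5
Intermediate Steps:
n(I, d) = (I + I*d)/(I + d)
O**2 - n(-97, -187) = 32**2 - (-97)*(1 - 187)/(-97 - 187) = 1024 - (-97)*(-186)/(-284) = 1024 - (-97)*(-1)*(-186)/284 = 1024 - 1*(-9021/142) = 1024 + 9021/142 = 154429/142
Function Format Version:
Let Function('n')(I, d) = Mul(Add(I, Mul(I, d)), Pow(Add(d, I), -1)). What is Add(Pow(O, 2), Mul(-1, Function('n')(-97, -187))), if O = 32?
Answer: Rational(154429, 142) ≈ 1087.5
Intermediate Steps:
Function('n')(I, d) = Mul(Pow(Add(I, d), -1), Add(I, Mul(I, d))) (Function('n')(I, d) = Mul(Add(I, Mul(I, d)), Pow(Add(I, d), -1)) = Mul(Pow(Add(I, d), -1), Add(I, Mul(I, d))))
Add(Pow(O, 2), Mul(-1, Function('n')(-97, -187))) = Add(Pow(32, 2), Mul(-1, Mul(-97, Pow(Add(-97, -187), -1), Add(1, -187)))) = Add(1024, Mul(-1, Mul(-97, Pow(-284, -1), -186))) = Add(1024, Mul(-1, Mul(-97, Rational(-1, 284), -186))) = Add(1024, Mul(-1, Rational(-9021, 142))) = Add(1024, Rational(9021, 142)) = Rational(154429, 142)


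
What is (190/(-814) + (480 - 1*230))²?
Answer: 10333739025/165649 ≈ 62383.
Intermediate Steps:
(190/(-814) + (480 - 1*230))² = (190*(-1/814) + (480 - 230))² = (-95/407 + 250)² = (101655/407)² = 10333739025/165649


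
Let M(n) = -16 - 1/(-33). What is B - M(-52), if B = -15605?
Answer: -514438/33 ≈ -15589.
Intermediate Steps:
M(n) = -527/33 (M(n) = -16 - 1*(-1/33) = -16 + 1/33 = -527/33)
B - M(-52) = -15605 - 1*(-527/33) = -15605 + 527/33 = -514438/33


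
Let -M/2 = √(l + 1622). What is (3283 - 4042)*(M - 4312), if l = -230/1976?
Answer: 3272808 + 759*√395797987/247 ≈ 3.3339e+6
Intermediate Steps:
l = -115/988 (l = -230*1/1976 = -115/988 ≈ -0.11640)
M = -√395797987/247 (M = -2*√(-115/988 + 1622) = -√395797987/247 ≈ -80.545)
(3283 - 4042)*(M - 4312) = (3283 - 4042)*(-√395797987/247 - 4312) = -759*(-4312 - √395797987/247) = 3272808 + 759*√395797987/247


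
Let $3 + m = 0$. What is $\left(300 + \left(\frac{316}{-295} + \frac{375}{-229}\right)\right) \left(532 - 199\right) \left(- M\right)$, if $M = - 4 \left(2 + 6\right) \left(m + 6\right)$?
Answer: $\frac{642029679648}{67555} \approx 9.5038 \cdot 10^{6}$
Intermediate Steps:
$m = -3$ ($m = -3 + 0 = -3$)
$M = -96$ ($M = - 4 \left(2 + 6\right) \left(-3 + 6\right) = - 4 \cdot 8 \cdot 3 = \left(-4\right) 24 = -96$)
$\left(300 + \left(\frac{316}{-295} + \frac{375}{-229}\right)\right) \left(532 - 199\right) \left(- M\right) = \left(300 + \left(\frac{316}{-295} + \frac{375}{-229}\right)\right) \left(532 - 199\right) \left(\left(-1\right) \left(-96\right)\right) = \left(300 + \left(316 \left(- \frac{1}{295}\right) + 375 \left(- \frac{1}{229}\right)\right)\right) 333 \cdot 96 = \left(300 - \frac{182989}{67555}\right) 333 \cdot 96 = \frac{20083511}{67555} \cdot 333 \cdot 96 = \frac{6687809163}{67555} \cdot 96 = \frac{642029679648}{67555}$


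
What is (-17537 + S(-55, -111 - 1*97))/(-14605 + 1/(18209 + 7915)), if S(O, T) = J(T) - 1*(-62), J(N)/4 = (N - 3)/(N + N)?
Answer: 11868061359/9920066494 ≈ 1.1964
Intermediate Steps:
J(N) = 2*(-3 + N)/N (J(N) = 4*((N - 3)/(N + N)) = 4*((-3 + N)/((2*N))) = 4*((-3 + N)*(1/(2*N))) = 4*((-3 + N)/(2*N)) = 2*(-3 + N)/N)
S(O, T) = 64 - 6/T (S(O, T) = (2 - 6/T) - 1*(-62) = (2 - 6/T) + 62 = 64 - 6/T)
(-17537 + S(-55, -111 - 1*97))/(-14605 + 1/(18209 + 7915)) = (-17537 + (64 - 6/(-111 - 1*97)))/(-14605 + 1/(18209 + 7915)) = (-17537 + (64 - 6/(-111 - 97)))/(-14605 + 1/26124) = (-17537 + (64 - 6/(-208)))/(-14605 + 1/26124) = (-17537 + (64 - 6*(-1/208)))/(-381541019/26124) = (-17537 + (64 + 3/104))*(-26124/381541019) = (-17537 + 6659/104)*(-26124/381541019) = -1817189/104*(-26124/381541019) = 11868061359/9920066494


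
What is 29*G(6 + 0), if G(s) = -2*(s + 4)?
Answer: -580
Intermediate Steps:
G(s) = -8 - 2*s (G(s) = -2*(4 + s) = -8 - 2*s)
29*G(6 + 0) = 29*(-8 - 2*(6 + 0)) = 29*(-8 - 2*6) = 29*(-8 - 12) = 29*(-20) = -580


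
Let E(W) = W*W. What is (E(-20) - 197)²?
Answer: 41209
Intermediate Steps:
E(W) = W²
(E(-20) - 197)² = ((-20)² - 197)² = (400 - 197)² = 203² = 41209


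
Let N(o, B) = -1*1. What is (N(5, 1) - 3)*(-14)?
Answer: 56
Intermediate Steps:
N(o, B) = -1
(N(5, 1) - 3)*(-14) = (-1 - 3)*(-14) = -4*(-14) = 56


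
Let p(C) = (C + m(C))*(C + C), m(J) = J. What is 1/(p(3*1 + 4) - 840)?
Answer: -1/644 ≈ -0.0015528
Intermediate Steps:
p(C) = 4*C**2 (p(C) = (C + C)*(C + C) = (2*C)*(2*C) = 4*C**2)
1/(p(3*1 + 4) - 840) = 1/(4*(3*1 + 4)**2 - 840) = 1/(4*(3 + 4)**2 - 840) = 1/(4*7**2 - 840) = 1/(4*49 - 840) = 1/(196 - 840) = 1/(-644) = -1/644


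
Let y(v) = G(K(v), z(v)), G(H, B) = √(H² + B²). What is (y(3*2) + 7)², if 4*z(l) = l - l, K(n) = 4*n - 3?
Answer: 784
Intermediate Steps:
K(n) = -3 + 4*n
z(l) = 0 (z(l) = (l - l)/4 = (¼)*0 = 0)
G(H, B) = √(B² + H²)
y(v) = √((-3 + 4*v)²) (y(v) = √(0² + (-3 + 4*v)²) = √(0 + (-3 + 4*v)²) = √((-3 + 4*v)²))
(y(3*2) + 7)² = (√((-3 + 4*(3*2))²) + 7)² = (√((-3 + 4*6)²) + 7)² = (√((-3 + 24)²) + 7)² = (√(21²) + 7)² = (√441 + 7)² = (21 + 7)² = 28² = 784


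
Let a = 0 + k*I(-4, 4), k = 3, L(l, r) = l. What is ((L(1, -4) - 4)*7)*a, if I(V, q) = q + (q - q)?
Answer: -252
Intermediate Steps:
I(V, q) = q (I(V, q) = q + 0 = q)
a = 12 (a = 0 + 3*4 = 0 + 12 = 12)
((L(1, -4) - 4)*7)*a = ((1 - 4)*7)*12 = -3*7*12 = -21*12 = -252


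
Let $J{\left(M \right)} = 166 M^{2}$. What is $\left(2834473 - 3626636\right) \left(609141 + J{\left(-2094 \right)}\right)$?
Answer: $-577084342446471$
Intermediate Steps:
$\left(2834473 - 3626636\right) \left(609141 + J{\left(-2094 \right)}\right) = \left(2834473 - 3626636\right) \left(609141 + 166 \left(-2094\right)^{2}\right) = - 792163 \left(609141 + 166 \cdot 4384836\right) = - 792163 \left(609141 + 727882776\right) = \left(-792163\right) 728491917 = -577084342446471$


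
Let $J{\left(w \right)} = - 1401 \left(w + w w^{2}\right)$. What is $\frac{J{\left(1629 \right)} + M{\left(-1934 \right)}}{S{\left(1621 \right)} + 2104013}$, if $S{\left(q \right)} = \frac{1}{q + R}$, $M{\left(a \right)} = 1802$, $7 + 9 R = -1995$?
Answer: $- \frac{9528703138360099}{3310401455} \approx -2.8784 \cdot 10^{6}$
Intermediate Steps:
$R = - \frac{2002}{9}$ ($R = - \frac{7}{9} + \frac{1}{9} \left(-1995\right) = - \frac{7}{9} - \frac{665}{3} = - \frac{2002}{9} \approx -222.44$)
$J{\left(w \right)} = - 1401 w - 1401 w^{3}$ ($J{\left(w \right)} = - 1401 \left(w + w^{3}\right) = - 1401 w - 1401 w^{3}$)
$S{\left(q \right)} = \frac{1}{- \frac{2002}{9} + q}$ ($S{\left(q \right)} = \frac{1}{q - \frac{2002}{9}} = \frac{1}{- \frac{2002}{9} + q}$)
$\frac{J{\left(1629 \right)} + M{\left(-1934 \right)}}{S{\left(1621 \right)} + 2104013} = \frac{\left(-1401\right) 1629 \left(1 + 1629^{2}\right) + 1802}{\frac{9}{-2002 + 9 \cdot 1621} + 2104013} = \frac{\left(-1401\right) 1629 \left(1 + 2653641\right) + 1802}{\frac{9}{-2002 + 14589} + 2104013} = \frac{\left(-1401\right) 1629 \cdot 2653642 + 1802}{\frac{9}{12587} + 2104013} = \frac{-6056218728018 + 1802}{9 \cdot \frac{1}{12587} + 2104013} = - \frac{6056218726216}{\frac{9}{12587} + 2104013} = - \frac{6056218726216}{\frac{26483211640}{12587}} = \left(-6056218726216\right) \frac{12587}{26483211640} = - \frac{9528703138360099}{3310401455}$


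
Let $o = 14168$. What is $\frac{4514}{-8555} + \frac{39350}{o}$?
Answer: $\frac{136342449}{60603620} \approx 2.2497$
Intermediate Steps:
$\frac{4514}{-8555} + \frac{39350}{o} = \frac{4514}{-8555} + \frac{39350}{14168} = 4514 \left(- \frac{1}{8555}\right) + 39350 \cdot \frac{1}{14168} = - \frac{4514}{8555} + \frac{19675}{7084} = \frac{136342449}{60603620}$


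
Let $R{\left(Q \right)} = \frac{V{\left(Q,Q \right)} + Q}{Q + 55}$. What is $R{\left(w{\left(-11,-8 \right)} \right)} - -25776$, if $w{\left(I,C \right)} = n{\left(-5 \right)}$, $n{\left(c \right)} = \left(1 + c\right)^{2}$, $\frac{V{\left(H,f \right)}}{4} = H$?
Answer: $\frac{1830176}{71} \approx 25777.0$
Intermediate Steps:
$V{\left(H,f \right)} = 4 H$
$w{\left(I,C \right)} = 16$ ($w{\left(I,C \right)} = \left(1 - 5\right)^{2} = \left(-4\right)^{2} = 16$)
$R{\left(Q \right)} = \frac{5 Q}{55 + Q}$ ($R{\left(Q \right)} = \frac{4 Q + Q}{Q + 55} = \frac{5 Q}{55 + Q}$)
$R{\left(w{\left(-11,-8 \right)} \right)} - -25776 = 5 \cdot 16 \frac{1}{55 + 16} - -25776 = 5 \cdot 16 \cdot \frac{1}{71} + 25776 = \frac{80}{71} + 25776 = \frac{1830176}{71}$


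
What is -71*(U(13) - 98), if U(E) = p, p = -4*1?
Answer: 7242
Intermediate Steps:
p = -4
U(E) = -4
-71*(U(13) - 98) = -71*(-4 - 98) = -71*(-102) = 7242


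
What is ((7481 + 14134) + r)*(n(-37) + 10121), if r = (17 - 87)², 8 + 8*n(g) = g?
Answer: 2145673345/8 ≈ 2.6821e+8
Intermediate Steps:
n(g) = -1 + g/8
r = 4900 (r = (-70)² = 4900)
((7481 + 14134) + r)*(n(-37) + 10121) = ((7481 + 14134) + 4900)*((-1 + (⅛)*(-37)) + 10121) = (21615 + 4900)*((-1 - 37/8) + 10121) = 26515*(-45/8 + 10121) = 26515*(80923/8) = 2145673345/8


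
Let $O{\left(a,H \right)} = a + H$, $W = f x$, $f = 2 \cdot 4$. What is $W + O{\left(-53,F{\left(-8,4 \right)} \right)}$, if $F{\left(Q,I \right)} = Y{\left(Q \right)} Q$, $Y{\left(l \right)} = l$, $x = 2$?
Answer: $27$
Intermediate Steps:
$f = 8$
$F{\left(Q,I \right)} = Q^{2}$ ($F{\left(Q,I \right)} = Q Q = Q^{2}$)
$W = 16$ ($W = 8 \cdot 2 = 16$)
$O{\left(a,H \right)} = H + a$
$W + O{\left(-53,F{\left(-8,4 \right)} \right)} = 16 - \left(53 - \left(-8\right)^{2}\right) = 16 + \left(64 - 53\right) = 16 + 11 = 27$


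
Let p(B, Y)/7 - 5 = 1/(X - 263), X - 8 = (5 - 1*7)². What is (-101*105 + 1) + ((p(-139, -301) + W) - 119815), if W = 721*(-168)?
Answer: -63129519/251 ≈ -2.5151e+5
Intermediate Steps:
X = 12 (X = 8 + (5 - 1*7)² = 8 + (5 - 7)² = 8 + (-2)² = 8 + 4 = 12)
W = -121128
p(B, Y) = 8778/251 (p(B, Y) = 35 + 7/(12 - 263) = 35 + 7/(-251) = 35 + 7*(-1/251) = 35 - 7/251 = 8778/251)
(-101*105 + 1) + ((p(-139, -301) + W) - 119815) = (-101*105 + 1) + ((8778/251 - 121128) - 119815) = (-10605 + 1) + (-30394350/251 - 119815) = -10604 - 60467915/251 = -63129519/251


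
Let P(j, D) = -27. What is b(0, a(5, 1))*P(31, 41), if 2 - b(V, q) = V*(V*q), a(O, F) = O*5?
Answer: -54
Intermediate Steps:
a(O, F) = 5*O
b(V, q) = 2 - q*V² (b(V, q) = 2 - V*V*q = 2 - q*V²)
b(0, a(5, 1))*P(31, 41) = (2 - 1*5*5*0²)*(-27) = (2 - 1*25*0)*(-27) = (2 + 0)*(-27) = 2*(-27) = -54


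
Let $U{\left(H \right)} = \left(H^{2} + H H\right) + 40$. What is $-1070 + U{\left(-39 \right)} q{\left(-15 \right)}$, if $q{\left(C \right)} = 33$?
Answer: $100636$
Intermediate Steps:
$U{\left(H \right)} = 40 + 2 H^{2}$ ($U{\left(H \right)} = \left(H^{2} + H^{2}\right) + 40 = 2 H^{2} + 40 = 40 + 2 H^{2}$)
$-1070 + U{\left(-39 \right)} q{\left(-15 \right)} = -1070 + \left(40 + 2 \left(-39\right)^{2}\right) 33 = -1070 + \left(40 + 2 \cdot 1521\right) 33 = -1070 + \left(40 + 3042\right) 33 = -1070 + 3082 \cdot 33 = -1070 + 101706 = 100636$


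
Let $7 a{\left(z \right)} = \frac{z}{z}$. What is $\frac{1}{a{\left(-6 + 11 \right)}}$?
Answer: $7$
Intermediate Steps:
$a{\left(z \right)} = \frac{1}{7}$ ($a{\left(z \right)} = \frac{z \frac{1}{z}}{7} = \frac{1}{7} \cdot 1 = \frac{1}{7}$)
$\frac{1}{a{\left(-6 + 11 \right)}} = \frac{1}{\frac{1}{7}} = 7$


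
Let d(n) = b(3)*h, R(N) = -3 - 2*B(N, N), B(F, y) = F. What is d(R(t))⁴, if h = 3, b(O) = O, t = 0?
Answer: 6561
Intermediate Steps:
R(N) = -3 - 2*N
d(n) = 9 (d(n) = 3*3 = 9)
d(R(t))⁴ = 9⁴ = 6561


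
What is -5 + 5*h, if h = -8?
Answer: -45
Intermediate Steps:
-5 + 5*h = -5 + 5*(-8) = -5 - 40 = -45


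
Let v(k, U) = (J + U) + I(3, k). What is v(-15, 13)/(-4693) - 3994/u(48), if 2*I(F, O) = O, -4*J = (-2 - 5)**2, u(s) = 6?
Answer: -37487603/56316 ≈ -665.67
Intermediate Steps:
J = -49/4 (J = -(-2 - 5)**2/4 = -1/4*(-7)**2 = -1/4*49 = -49/4 ≈ -12.250)
I(F, O) = O/2
v(k, U) = -49/4 + U + k/2 (v(k, U) = (-49/4 + U) + k/2 = -49/4 + U + k/2)
v(-15, 13)/(-4693) - 3994/u(48) = (-49/4 + 13 + (1/2)*(-15))/(-4693) - 3994/6 = (-49/4 + 13 - 15/2)*(-1/4693) - 3994*1/6 = -27/4*(-1/4693) - 1997/3 = 27/18772 - 1997/3 = -37487603/56316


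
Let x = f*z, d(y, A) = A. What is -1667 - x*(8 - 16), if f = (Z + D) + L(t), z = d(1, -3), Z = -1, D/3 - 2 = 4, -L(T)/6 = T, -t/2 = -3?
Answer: -1211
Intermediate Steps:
t = 6 (t = -2*(-3) = 6)
L(T) = -6*T
D = 18 (D = 6 + 3*4 = 6 + 12 = 18)
z = -3
f = -19 (f = (-1 + 18) - 6*6 = 17 - 36 = -19)
x = 57 (x = -19*(-3) = 57)
-1667 - x*(8 - 16) = -1667 - 57*(8 - 16) = -1667 - 57*(-8) = -1667 - 1*(-456) = -1667 + 456 = -1211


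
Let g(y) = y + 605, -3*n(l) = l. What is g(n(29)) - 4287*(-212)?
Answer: 2728318/3 ≈ 9.0944e+5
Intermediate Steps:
n(l) = -l/3
g(y) = 605 + y
g(n(29)) - 4287*(-212) = (605 - ⅓*29) - 4287*(-212) = (605 - 29/3) - 1*(-908844) = 1786/3 + 908844 = 2728318/3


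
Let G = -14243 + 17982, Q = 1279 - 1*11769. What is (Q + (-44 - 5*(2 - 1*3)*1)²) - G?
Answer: -12708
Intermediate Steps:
Q = -10490 (Q = 1279 - 11769 = -10490)
G = 3739
(Q + (-44 - 5*(2 - 1*3)*1)²) - G = (-10490 + (-44 - 5*(2 - 1*3)*1)²) - 1*3739 = (-10490 + (-44 - 5*(2 - 3)*1)²) - 3739 = (-10490 + (-44 - 5*(-1)*1)²) - 3739 = (-10490 + (-44 + 5*1)²) - 3739 = (-10490 + (-44 + 5)²) - 3739 = (-10490 + (-39)²) - 3739 = (-10490 + 1521) - 3739 = -8969 - 3739 = -12708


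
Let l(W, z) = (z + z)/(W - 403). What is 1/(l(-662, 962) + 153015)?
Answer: 1065/162959051 ≈ 6.5354e-6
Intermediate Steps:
l(W, z) = 2*z/(-403 + W) (l(W, z) = (2*z)/(-403 + W) = 2*z/(-403 + W))
1/(l(-662, 962) + 153015) = 1/(2*962/(-403 - 662) + 153015) = 1/(2*962/(-1065) + 153015) = 1/(2*962*(-1/1065) + 153015) = 1/(-1924/1065 + 153015) = 1/(162959051/1065) = 1065/162959051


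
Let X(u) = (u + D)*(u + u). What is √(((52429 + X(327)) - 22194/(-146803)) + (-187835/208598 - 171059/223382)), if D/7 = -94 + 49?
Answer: √176281696847484054042202626592967222/1710146258380027 ≈ 245.51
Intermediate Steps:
D = -315 (D = 7*(-94 + 49) = 7*(-45) = -315)
X(u) = 2*u*(-315 + u) (X(u) = (u - 315)*(u + u) = (-315 + u)*(2*u) = 2*u*(-315 + u))
√(((52429 + X(327)) - 22194/(-146803)) + (-187835/208598 - 171059/223382)) = √(((52429 + 2*327*(-315 + 327)) - 22194/(-146803)) + (-187835/208598 - 171059/223382)) = √(((52429 + 2*327*12) - 22194*(-1/146803)) + (-187835*1/208598 - 171059*1/223382)) = √(((52429 + 7848) + 22194/146803) + (-187835/208598 - 171059/223382)) = √((60277 + 22194/146803) - 19410380813/11649259609) = √(8848866625/146803 - 19410380813/11649259609) = √(103079895057906158786/1710146258380027) = √176281696847484054042202626592967222/1710146258380027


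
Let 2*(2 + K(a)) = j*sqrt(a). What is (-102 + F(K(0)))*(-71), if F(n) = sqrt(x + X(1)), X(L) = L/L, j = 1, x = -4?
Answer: 7242 - 71*I*sqrt(3) ≈ 7242.0 - 122.98*I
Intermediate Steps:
K(a) = -2 + sqrt(a)/2 (K(a) = -2 + (1*sqrt(a))/2 = -2 + sqrt(a)/2)
X(L) = 1
F(n) = I*sqrt(3) (F(n) = sqrt(-4 + 1) = sqrt(-3) = I*sqrt(3))
(-102 + F(K(0)))*(-71) = (-102 + I*sqrt(3))*(-71) = 7242 - 71*I*sqrt(3)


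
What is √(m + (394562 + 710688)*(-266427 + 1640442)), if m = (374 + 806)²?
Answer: 5*√60745258846 ≈ 1.2323e+6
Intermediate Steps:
m = 1392400 (m = 1180² = 1392400)
√(m + (394562 + 710688)*(-266427 + 1640442)) = √(1392400 + (394562 + 710688)*(-266427 + 1640442)) = √(1392400 + 1105250*1374015) = √(1392400 + 1518630078750) = √1518631471150 = 5*√60745258846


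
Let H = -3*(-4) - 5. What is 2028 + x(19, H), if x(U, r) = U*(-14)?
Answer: 1762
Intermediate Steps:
H = 7 (H = 12 - 5 = 7)
x(U, r) = -14*U
2028 + x(19, H) = 2028 - 14*19 = 2028 - 266 = 1762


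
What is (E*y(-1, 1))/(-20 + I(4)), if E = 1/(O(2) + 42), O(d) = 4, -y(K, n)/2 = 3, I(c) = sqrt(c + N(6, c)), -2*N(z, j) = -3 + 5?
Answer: 60/9131 + 3*sqrt(3)/9131 ≈ 0.0071401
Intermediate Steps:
N(z, j) = -1 (N(z, j) = -(-3 + 5)/2 = -1/2*2 = -1)
I(c) = sqrt(-1 + c) (I(c) = sqrt(c - 1) = sqrt(-1 + c))
y(K, n) = -6 (y(K, n) = -2*3 = -6)
E = 1/46 (E = 1/(4 + 42) = 1/46 ≈ 0.021739)
(E*y(-1, 1))/(-20 + I(4)) = ((1/46)*(-6))/(-20 + sqrt(-1 + 4)) = -3/(23*(-20 + sqrt(3)))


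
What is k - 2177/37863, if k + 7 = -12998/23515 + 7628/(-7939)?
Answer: -8654921720468/1009782329265 ≈ -8.5711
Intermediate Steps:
k = -1589362637/186685585 (k = -7 + (-12998/23515 + 7628/(-7939)) = -7 + (-12998*1/23515 + 7628*(-1/7939)) = -7 + (-12998/23515 - 7628/7939) = -7 - 282563542/186685585 = -1589362637/186685585 ≈ -8.5136)
k - 2177/37863 = -1589362637/186685585 - 2177/37863 = -1589362637/186685585 - 2177*1/37863 = -1589362637/186685585 - 311/5409 = -8654921720468/1009782329265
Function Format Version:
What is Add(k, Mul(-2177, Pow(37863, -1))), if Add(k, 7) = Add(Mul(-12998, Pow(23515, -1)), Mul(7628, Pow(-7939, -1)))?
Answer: Rational(-8654921720468, 1009782329265) ≈ -8.5711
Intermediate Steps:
k = Rational(-1589362637, 186685585) (k = Add(-7, Add(Mul(-12998, Pow(23515, -1)), Mul(7628, Pow(-7939, -1)))) = Add(-7, Add(Mul(-12998, Rational(1, 23515)), Mul(7628, Rational(-1, 7939)))) = Add(-7, Add(Rational(-12998, 23515), Rational(-7628, 7939))) = Add(-7, Rational(-282563542, 186685585)) = Rational(-1589362637, 186685585) ≈ -8.5136)
Add(k, Mul(-2177, Pow(37863, -1))) = Add(Rational(-1589362637, 186685585), Mul(-2177, Pow(37863, -1))) = Add(Rational(-1589362637, 186685585), Mul(-2177, Rational(1, 37863))) = Add(Rational(-1589362637, 186685585), Rational(-311, 5409)) = Rational(-8654921720468, 1009782329265)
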